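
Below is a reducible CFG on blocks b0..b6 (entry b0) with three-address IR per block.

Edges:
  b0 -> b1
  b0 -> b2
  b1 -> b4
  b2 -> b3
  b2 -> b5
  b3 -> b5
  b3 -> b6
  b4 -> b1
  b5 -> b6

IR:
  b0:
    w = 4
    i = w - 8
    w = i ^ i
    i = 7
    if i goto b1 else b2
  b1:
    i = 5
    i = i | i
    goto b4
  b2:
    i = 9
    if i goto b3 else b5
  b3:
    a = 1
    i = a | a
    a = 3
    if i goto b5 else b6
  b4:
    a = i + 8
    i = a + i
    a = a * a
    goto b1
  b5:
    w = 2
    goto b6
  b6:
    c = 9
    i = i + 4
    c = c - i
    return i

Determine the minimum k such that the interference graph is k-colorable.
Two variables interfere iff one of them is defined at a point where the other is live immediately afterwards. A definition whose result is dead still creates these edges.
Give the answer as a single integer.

Answer: 2

Derivation:
Block summaries:
  b0 def {i,w} use ∅
  b1 def {i} use ∅
  b2 def {i} use ∅
  b3 def {a,i} use ∅
  b4 def {a,i} use {i}
  b5 def {w} use ∅
  b6 def {c,i} use {i}

Liveness:
  b0 li=∅ lo=∅
  b1 li=∅ lo={i}
  b2 li=∅ lo={i}
  b3 li=∅ lo={i}
  b4 li={i} lo=∅
  b5 li={i} lo={i}
  b6 li={i} lo=∅

Interference:
  a: {i}
  c: {i}
  i: {a,c,w}
  w: {i}

Registers:
  {a,i} pairwise interfere (2-clique) ⇒ χ ≥ 2
  assign a→R1 c→R1 i→R0 w→R1 — no edge inside a register ⇒ χ ≤ 2
  χ = 2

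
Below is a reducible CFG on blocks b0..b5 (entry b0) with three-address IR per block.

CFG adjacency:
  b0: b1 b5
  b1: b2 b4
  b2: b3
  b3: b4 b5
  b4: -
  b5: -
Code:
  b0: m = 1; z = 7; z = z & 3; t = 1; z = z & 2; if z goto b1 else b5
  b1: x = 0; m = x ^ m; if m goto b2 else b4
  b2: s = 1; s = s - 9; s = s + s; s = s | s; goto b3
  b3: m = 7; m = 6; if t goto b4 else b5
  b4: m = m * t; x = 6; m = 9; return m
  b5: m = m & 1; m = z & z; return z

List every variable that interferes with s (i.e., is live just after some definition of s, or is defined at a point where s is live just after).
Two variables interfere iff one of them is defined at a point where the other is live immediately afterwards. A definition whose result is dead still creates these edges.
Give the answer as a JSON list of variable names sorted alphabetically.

Answer: ["t", "z"]

Analysis:
Per-block:
  b0: {m,t,z} / ∅
  b1: {m,x} / {m}
  b2: {s} / ∅
  b3: {m} / {t}
  b4: {m,x} / {m,t}
  b5: {m} / {m,z}

Live sets:
  b0: in=∅ out={m,t,z}
  b1: in={m,t,z} out={m,t,z}
  b2: in={t,z} out={t,z}
  b3: in={t,z} out={m,t,z}
  b4: in={m,t} out=∅
  b5: in={m,z} out=∅

Interference:
  m↔{t,x,z}
  s↔{t,z}
  t↔{m,s,x,z}
  x↔{m,t,z}
  z↔{m,s,t,x}

N(s) = ["t", "z"]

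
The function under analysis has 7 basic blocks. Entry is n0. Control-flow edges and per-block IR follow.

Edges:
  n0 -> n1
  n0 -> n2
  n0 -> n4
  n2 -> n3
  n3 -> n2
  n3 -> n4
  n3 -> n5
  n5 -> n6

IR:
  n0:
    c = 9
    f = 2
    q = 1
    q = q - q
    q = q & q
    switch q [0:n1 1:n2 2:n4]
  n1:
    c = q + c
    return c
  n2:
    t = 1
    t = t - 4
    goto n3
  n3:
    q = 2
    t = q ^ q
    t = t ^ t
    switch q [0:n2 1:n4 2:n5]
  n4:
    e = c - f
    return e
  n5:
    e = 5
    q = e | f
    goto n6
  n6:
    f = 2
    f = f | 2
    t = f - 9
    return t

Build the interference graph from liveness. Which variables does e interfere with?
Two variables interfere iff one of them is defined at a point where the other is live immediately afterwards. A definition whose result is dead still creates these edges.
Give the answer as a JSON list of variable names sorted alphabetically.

def/use:
  n0: def={c,f,q} ue=∅
  n1: def={c} ue={c,q}
  n2: def={t} ue=∅
  n3: def={q,t} ue=∅
  n4: def={e} ue={c,f}
  n5: def={e,q} ue={f}
  n6: def={f,t} ue=∅

Liveness:
  live n0: ∅→{c,f,q}
  live n1: {c,q}→∅
  live n2: {c,f}→{c,f}
  live n3: {c,f}→{c,f}
  live n4: {c,f}→∅
  live n5: {f}→∅
  live n6: ∅→∅

Interfere edges:
  c: {f,q,t}
  e: {f}
  f: {c,e,q,t}
  q: {c,f,t}
  t: {c,f,q}

N(e) = ["f"]

Answer: ["f"]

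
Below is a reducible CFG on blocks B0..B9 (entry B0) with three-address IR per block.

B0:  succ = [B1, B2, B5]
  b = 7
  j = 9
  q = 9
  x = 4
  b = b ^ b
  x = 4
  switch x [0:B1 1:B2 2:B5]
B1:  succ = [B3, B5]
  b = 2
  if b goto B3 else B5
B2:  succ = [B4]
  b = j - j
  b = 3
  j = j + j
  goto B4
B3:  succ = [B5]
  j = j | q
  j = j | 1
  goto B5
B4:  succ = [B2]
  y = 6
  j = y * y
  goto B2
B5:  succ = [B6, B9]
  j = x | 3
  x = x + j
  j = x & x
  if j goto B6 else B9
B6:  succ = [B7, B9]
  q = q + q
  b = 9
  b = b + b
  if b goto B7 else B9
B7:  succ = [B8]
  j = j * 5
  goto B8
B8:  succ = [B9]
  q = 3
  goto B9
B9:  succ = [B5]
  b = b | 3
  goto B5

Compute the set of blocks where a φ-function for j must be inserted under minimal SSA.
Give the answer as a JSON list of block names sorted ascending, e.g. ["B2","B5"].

Answer: ["B2", "B5", "B9"]

Analysis:
idom tree: B1←B0 B2←B0 B3←B1 B4←B2 B5←B0 B6←B5 B7←B6 B8←B7 B9←B5
Dom∩ at merges:
  B2: preds {B0,B4}: {B0} ∩ {B0,B2,B4} = {B0}; idom=B0
  B5: preds {B0,B1,B3,B9}: {B0} ∩ {B0,B1} ∩ {B0,B1,B3} ∩ {B0,B5,B9} = {B0}; idom=B0
  B9: preds {B5,B6,B8}: {B0,B5} ∩ {B0,B5,B6} ∩ {B0,B5,B6,B7,B8} = {B0,B5}; idom=B5

Frontier:
  B2←B0: walk · to B0
  B2←B4: walk B4→B2 to B0
  B5←B0: walk · to B0
  B5←B1: walk B1 to B0
  B5←B3: walk B3→B1 to B0
  B5←B9: walk B9→B5 to B0
  B9←B5: walk · to B5
  B9←B6: walk B6 to B5
  B9←B8: walk B8→B7→B6 to B5
  B0 → ∅
  B1 → {B5}
  B2 → {B2}
  B3 → {B5}
  B4 → {B2}
  B5 → {B5}
  B6 → {B9}
  B7 → {B9}
  B8 → {B9}
  B9 → {B5}

φ for j: defs {B0,B2,B3,B4,B5,B7}
  DF⁺ = {B2,B5,B9}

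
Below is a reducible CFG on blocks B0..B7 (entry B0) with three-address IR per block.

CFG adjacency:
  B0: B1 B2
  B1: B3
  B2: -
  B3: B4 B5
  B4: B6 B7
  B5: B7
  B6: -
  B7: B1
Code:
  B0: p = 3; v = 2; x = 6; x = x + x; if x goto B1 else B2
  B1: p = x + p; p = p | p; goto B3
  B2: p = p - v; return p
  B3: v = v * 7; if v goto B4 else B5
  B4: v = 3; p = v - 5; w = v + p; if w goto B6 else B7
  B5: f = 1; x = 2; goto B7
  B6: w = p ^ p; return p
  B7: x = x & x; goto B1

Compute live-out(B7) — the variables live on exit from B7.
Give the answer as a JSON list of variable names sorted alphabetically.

Block summaries:
  B0 def {p,v,x} use ∅
  B1 def {p} use {p,x}
  B2 def {p} use {p,v}
  B3 def {v} use {v}
  B4 def {p,v,w} use ∅
  B5 def {f,x} use ∅
  B6 def {w} use {p}
  B7 def {x} use {x}

Liveness:
  B0: in=∅ out={p,v,x}
  B1: in={p,v,x} out={p,v,x}
  B2: in={p,v} out=∅
  B3: in={p,v,x} out={p,v,x}
  B4: in={x} out={p,v,x}
  B5: in={p,v} out={p,v,x}
  B6: in={p} out=∅
  B7: in={p,v,x} out={p,v,x}

live-out(B7) = ["p", "v", "x"]

Answer: ["p", "v", "x"]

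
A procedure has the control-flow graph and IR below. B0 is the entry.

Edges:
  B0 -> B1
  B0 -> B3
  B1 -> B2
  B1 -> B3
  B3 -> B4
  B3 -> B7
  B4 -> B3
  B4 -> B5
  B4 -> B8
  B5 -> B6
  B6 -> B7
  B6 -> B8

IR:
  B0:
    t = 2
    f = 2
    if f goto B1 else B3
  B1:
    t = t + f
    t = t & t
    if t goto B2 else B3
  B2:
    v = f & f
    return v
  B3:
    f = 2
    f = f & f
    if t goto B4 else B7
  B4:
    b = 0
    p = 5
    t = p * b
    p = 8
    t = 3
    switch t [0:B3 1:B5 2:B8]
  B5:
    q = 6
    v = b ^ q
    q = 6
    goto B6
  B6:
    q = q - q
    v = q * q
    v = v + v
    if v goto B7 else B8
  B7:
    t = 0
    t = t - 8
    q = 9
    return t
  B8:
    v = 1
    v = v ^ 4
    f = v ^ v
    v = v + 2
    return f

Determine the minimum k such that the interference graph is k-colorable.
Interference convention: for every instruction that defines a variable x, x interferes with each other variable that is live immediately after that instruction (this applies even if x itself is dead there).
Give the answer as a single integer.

Answer: 3

Analysis:
Per-block:
  B0: def={f,t} ue=∅
  B1: def={t} ue={f,t}
  B2: def={v} ue={f}
  B3: def={f} ue={t}
  B4: def={b,p,t} ue=∅
  B5: def={q,v} ue={b}
  B6: def={q,v} ue={q}
  B7: def={q,t} ue=∅
  B8: def={f,v} ue=∅

Liveness:
  B0 li=∅ lo={f,t}
  B1 li={f,t} lo={f,t}
  B2 li={f} lo=∅
  B3 li={t} lo=∅
  B4 li=∅ lo={b,t}
  B5 li={b} lo={q}
  B6 li={q} lo=∅
  B7 li=∅ lo=∅
  B8 li=∅ lo=∅

Interfere edges:
  b↔{p,q,t}
  f↔{t,v}
  p↔{b}
  q↔{b,t}
  t↔{b,f,q}
  v↔{f}

Colouring:
  clique {b,q,t} ⇒ need ≥ 3
  3-colouring: r0={b,f}  r1={p,t,v}  r2={q}
  χ = 3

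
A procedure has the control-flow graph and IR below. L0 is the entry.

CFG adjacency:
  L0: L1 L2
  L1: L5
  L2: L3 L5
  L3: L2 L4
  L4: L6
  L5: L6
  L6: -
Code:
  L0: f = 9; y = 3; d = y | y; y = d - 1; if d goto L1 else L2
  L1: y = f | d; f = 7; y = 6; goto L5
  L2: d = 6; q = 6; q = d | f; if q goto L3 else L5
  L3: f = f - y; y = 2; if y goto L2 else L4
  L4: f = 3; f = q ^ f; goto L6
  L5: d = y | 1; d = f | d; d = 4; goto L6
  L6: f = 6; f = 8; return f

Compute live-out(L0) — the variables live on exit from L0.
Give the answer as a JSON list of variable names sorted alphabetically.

def/use:
  L0: def={d,f,y} ue=∅
  L1: def={f,y} ue={d,f}
  L2: def={d,q} ue={f}
  L3: def={f,y} ue={f,y}
  L4: def={f} ue={q}
  L5: def={d} ue={f,y}
  L6: def={f} ue=∅

Live sets:
  L0: in=∅ out={d,f,y}
  L1: in={d,f} out={f,y}
  L2: in={f,y} out={f,q,y}
  L3: in={f,q,y} out={f,q,y}
  L4: in={q} out=∅
  L5: in={f,y} out=∅
  L6: in=∅ out=∅

live-out(L0) = ["d", "f", "y"]

Answer: ["d", "f", "y"]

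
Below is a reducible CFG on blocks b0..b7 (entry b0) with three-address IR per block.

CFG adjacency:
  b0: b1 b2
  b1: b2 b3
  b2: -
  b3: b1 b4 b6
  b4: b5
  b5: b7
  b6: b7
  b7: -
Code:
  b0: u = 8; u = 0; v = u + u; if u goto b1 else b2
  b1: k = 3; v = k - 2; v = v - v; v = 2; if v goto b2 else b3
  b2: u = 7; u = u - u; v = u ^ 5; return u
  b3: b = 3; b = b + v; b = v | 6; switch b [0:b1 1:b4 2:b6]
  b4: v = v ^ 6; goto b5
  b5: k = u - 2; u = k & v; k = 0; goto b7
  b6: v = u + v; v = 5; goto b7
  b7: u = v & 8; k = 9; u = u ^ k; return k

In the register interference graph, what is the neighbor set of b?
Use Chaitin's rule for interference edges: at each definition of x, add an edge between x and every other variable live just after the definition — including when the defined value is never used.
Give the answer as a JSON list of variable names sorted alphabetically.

def/use:
  b0: def={u,v} ue=∅
  b1: def={k,v} ue=∅
  b2: def={u,v} ue=∅
  b3: def={b} ue={v}
  b4: def={v} ue={v}
  b5: def={k,u} ue={u,v}
  b6: def={v} ue={u,v}
  b7: def={k,u} ue={v}

Backward fixpoint:
  b0: in=∅ out={u}
  b1: in={u} out={u,v}
  b2: in=∅ out=∅
  b3: in={u,v} out={u,v}
  b4: in={u,v} out={u,v}
  b5: in={u,v} out={v}
  b6: in={u,v} out={v}
  b7: in={v} out=∅

Conflict graph:
  b↔{u,v}
  k↔{u,v}
  u↔{b,k,v}
  v↔{b,k,u}

N(b) = ["u", "v"]

Answer: ["u", "v"]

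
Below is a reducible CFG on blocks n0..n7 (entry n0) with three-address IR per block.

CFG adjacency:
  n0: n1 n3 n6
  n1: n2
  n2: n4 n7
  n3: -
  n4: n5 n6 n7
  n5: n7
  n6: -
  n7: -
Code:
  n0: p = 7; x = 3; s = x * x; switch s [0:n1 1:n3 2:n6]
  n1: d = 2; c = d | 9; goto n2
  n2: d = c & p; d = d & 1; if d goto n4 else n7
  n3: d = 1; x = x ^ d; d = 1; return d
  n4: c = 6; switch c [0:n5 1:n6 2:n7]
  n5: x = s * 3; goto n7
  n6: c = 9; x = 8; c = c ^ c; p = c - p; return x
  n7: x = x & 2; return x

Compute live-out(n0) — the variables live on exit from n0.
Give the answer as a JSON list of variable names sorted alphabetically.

def/use:
  n0: {p,s,x} / ∅
  n1: {c,d} / ∅
  n2: {d} / {c,p}
  n3: {d,x} / {x}
  n4: {c} / ∅
  n5: {x} / {s}
  n6: {c,p,x} / {p}
  n7: {x} / {x}

Liveness:
  live n0: ∅→{p,s,x}
  live n1: {p,s,x}→{c,p,s,x}
  live n2: {c,p,s,x}→{p,s,x}
  live n3: {x}→∅
  live n4: {p,s,x}→{p,s,x}
  live n5: {s}→{x}
  live n6: {p}→∅
  live n7: {x}→∅

live-out(n0) = ["p", "s", "x"]

Answer: ["p", "s", "x"]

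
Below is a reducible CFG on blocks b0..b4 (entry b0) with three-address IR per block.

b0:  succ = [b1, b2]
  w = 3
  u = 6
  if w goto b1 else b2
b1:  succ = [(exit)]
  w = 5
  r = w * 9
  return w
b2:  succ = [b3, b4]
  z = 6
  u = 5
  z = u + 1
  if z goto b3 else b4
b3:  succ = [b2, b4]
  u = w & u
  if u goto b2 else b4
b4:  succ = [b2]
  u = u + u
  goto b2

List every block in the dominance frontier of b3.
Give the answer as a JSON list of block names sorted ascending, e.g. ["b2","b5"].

idom tree: b1←b0 b2←b0 b3←b2 b4←b2
Join-block Dom:
  b2: preds {b0,b3,b4}: {b0} ∩ {b0,b2,b3} ∩ {b0,b2,b4} = {b0}; idom=b0
  b4: preds {b2,b3}: {b0,b2} ∩ {b0,b2,b3} = {b0,b2}; idom=b2

DF walk-up:
  join b2 pred b0: · stop@b0
  join b2 pred b3: b3→b2 stop@b0
  join b2 pred b4: b4→b2 stop@b0
  join b4 pred b2: · stop@b2
  join b4 pred b3: b3 stop@b2
  DF(b0)=∅
  DF(b1)=∅
  DF(b2)={b2}
  DF(b3)={b2,b4}
  DF(b4)={b2}

DF(b3) = ["b2", "b4"]

Answer: ["b2", "b4"]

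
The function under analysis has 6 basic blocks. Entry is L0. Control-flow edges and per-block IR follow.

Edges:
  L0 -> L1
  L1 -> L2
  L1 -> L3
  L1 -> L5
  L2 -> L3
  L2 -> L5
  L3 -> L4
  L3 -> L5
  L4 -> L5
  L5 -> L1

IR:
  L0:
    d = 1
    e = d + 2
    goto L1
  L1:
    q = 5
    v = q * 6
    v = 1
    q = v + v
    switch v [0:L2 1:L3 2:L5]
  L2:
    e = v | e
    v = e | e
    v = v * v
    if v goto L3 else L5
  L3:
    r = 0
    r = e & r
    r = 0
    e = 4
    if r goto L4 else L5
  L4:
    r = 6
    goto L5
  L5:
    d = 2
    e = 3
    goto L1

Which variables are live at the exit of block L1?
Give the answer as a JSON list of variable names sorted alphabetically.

Answer: ["e", "v"]

Derivation:
Per-block:
  L0: def={d,e} ue=∅
  L1: def={q,v} ue=∅
  L2: def={e,v} ue={e,v}
  L3: def={e,r} ue={e}
  L4: def={r} ue=∅
  L5: def={d,e} ue=∅

Backward fixpoint:
  L0 li=∅ lo={e}
  L1 li={e} lo={e,v}
  L2 li={e,v} lo={e}
  L3 li={e} lo=∅
  L4 li=∅ lo=∅
  L5 li=∅ lo={e}

live-out(L1) = ["e", "v"]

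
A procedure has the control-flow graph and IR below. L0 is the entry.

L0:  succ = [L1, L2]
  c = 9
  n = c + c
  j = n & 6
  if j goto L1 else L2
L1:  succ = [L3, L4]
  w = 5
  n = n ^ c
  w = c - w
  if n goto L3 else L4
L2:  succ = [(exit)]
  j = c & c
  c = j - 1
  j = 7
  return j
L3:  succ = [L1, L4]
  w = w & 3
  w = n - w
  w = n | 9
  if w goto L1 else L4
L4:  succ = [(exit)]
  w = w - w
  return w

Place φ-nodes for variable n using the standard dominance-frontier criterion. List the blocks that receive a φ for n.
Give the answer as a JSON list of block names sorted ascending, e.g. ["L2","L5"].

idom tree: L1←L0 L2←L0 L3←L1 L4←L1
Dom∩ at merges:
  L1: preds {L0,L3}: {L0} ∩ {L0,L1,L3} = {L0}; idom=L0
  L4: preds {L1,L3}: {L0,L1} ∩ {L0,L1,L3} = {L0,L1}; idom=L1

Frontier:
  join L1 pred L0: · stop@L0
  join L1 pred L3: L3→L1 stop@L0
  join L4 pred L1: · stop@L1
  join L4 pred L3: L3 stop@L1
  L0: DF=∅
  L1: DF={L1}
  L2: DF=∅
  L3: DF={L1,L4}
  L4: DF=∅

φ for n: defs {L0,L1}
  DF⁺ = {L1}

Answer: ["L1"]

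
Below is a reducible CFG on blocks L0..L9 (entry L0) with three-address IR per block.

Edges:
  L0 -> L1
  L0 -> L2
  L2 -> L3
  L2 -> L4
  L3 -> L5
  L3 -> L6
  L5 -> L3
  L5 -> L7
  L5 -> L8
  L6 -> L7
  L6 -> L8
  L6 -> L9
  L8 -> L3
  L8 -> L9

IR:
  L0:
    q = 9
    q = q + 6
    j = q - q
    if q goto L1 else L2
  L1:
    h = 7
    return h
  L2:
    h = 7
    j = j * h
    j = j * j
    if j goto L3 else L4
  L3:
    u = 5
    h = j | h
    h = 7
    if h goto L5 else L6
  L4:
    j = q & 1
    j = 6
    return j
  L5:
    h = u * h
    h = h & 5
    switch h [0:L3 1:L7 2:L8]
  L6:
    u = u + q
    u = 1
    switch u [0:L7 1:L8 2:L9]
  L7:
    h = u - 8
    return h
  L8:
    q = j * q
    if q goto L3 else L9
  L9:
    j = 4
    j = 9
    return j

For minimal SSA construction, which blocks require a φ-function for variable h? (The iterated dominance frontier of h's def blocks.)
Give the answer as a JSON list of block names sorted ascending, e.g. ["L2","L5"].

Answer: ["L3", "L7", "L8", "L9"]

Derivation:
idom tree: L1←L0 L2←L0 L3←L2 L4←L2 L5←L3 L6←L3 L7←L3 L8←L3 L9←L3
Join-block Dom:
  L3: preds {L2,L5,L8}: {L0,L2} ∩ {L0,L2,L3,L5} ∩ {L0,L2,L3,L8} = {L0,L2}; idom=L2
  L7: preds {L5,L6}: {L0,L2,L3,L5} ∩ {L0,L2,L3,L6} = {L0,L2,L3}; idom=L3
  L8: preds {L5,L6}: {L0,L2,L3,L5} ∩ {L0,L2,L3,L6} = {L0,L2,L3}; idom=L3
  L9: preds {L6,L8}: {L0,L2,L3,L6} ∩ {L0,L2,L3,L8} = {L0,L2,L3}; idom=L3

Frontier:
  L3←L2: walk · to L2
  L3←L5: walk L5→L3 to L2
  L3←L8: walk L8→L3 to L2
  L7←L5: walk L5 to L3
  L7←L6: walk L6 to L3
  L8←L5: walk L5 to L3
  L8←L6: walk L6 to L3
  L9←L6: walk L6 to L3
  L9←L8: walk L8 to L3
  L0 → ∅
  L1 → ∅
  L2 → ∅
  L3 → {L3}
  L4 → ∅
  L5 → {L3,L7,L8}
  L6 → {L7,L8,L9}
  L7 → ∅
  L8 → {L3,L9}
  L9 → ∅

φ for h: defs {L1,L2,L3,L5,L7}
  DF⁺ = {L3,L7,L8,L9}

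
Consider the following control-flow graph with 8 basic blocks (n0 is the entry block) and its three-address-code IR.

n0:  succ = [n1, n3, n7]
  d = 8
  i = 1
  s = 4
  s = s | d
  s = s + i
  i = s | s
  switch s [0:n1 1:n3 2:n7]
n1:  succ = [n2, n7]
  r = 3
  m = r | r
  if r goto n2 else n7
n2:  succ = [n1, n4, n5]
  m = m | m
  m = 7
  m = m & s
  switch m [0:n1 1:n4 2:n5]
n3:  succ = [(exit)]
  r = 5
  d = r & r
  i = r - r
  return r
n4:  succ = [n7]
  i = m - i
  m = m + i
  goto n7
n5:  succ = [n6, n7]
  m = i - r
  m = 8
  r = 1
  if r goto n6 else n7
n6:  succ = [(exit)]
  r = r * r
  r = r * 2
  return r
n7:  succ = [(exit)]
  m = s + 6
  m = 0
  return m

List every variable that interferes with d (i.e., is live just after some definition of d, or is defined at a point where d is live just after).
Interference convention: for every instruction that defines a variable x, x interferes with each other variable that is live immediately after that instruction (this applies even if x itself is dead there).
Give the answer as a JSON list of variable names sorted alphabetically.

Answer: ["i", "r", "s"]

Analysis:
def/use:
  n0 def {d,i,s} use ∅
  n1 def {m,r} use ∅
  n2 def {m} use {m,s}
  n3 def {d,i,r} use ∅
  n4 def {i,m} use {i,m}
  n5 def {m,r} use {i,r}
  n6 def {r} use {r}
  n7 def {m} use {s}

Backward fixpoint:
  n0: in=∅ out={i,s}
  n1: in={i,s} out={i,m,r,s}
  n2: in={i,m,r,s} out={i,m,r,s}
  n3: in=∅ out=∅
  n4: in={i,m,s} out={s}
  n5: in={i,r,s} out={r,s}
  n6: in={r} out=∅
  n7: in={s} out=∅

Interfere edges:
  d: {i,r,s}
  i: {d,m,r,s}
  m: {i,r,s}
  r: {d,i,m,s}
  s: {d,i,m,r}

N(d) = ["i", "r", "s"]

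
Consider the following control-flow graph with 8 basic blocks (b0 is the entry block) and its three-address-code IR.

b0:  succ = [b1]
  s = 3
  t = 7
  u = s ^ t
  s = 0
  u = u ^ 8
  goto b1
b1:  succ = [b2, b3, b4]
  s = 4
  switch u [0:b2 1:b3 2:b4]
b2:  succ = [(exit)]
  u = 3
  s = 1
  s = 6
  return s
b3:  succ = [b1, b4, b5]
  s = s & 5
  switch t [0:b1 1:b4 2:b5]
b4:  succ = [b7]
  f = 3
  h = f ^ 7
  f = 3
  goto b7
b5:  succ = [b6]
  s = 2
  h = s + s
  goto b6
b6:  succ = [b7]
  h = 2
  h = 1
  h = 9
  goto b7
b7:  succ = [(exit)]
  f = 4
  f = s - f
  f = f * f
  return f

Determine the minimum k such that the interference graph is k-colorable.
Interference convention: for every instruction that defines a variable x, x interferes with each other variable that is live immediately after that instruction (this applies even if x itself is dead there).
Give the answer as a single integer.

Answer: 3

Analysis:
def/use:
  b0: def={s,t,u} ue=∅
  b1: def={s} ue={u}
  b2: def={s,u} ue=∅
  b3: def={s} ue={s,t}
  b4: def={f,h} ue=∅
  b5: def={h,s} ue=∅
  b6: def={h} ue=∅
  b7: def={f} ue={s}

Liveness:
  b0 li=∅ lo={t,u}
  b1 li={t,u} lo={s,t,u}
  b2 li=∅ lo=∅
  b3 li={s,t,u} lo={s,t,u}
  b4 li={s} lo={s}
  b5 li=∅ lo={s}
  b6 li={s} lo={s}
  b7 li={s} lo=∅

Interference:
  f↔{s}
  h↔{s}
  s↔{f,h,t,u}
  t↔{s,u}
  u↔{s,t}

Chromatic number:
  lower bound: {s,t,u} mutually conflict ⇒ χ ≥ 3
  assign f→c1 h→c1 s→c0 t→c1 u→c2 — no edge inside a register ⇒ χ ≤ 3
  χ = 3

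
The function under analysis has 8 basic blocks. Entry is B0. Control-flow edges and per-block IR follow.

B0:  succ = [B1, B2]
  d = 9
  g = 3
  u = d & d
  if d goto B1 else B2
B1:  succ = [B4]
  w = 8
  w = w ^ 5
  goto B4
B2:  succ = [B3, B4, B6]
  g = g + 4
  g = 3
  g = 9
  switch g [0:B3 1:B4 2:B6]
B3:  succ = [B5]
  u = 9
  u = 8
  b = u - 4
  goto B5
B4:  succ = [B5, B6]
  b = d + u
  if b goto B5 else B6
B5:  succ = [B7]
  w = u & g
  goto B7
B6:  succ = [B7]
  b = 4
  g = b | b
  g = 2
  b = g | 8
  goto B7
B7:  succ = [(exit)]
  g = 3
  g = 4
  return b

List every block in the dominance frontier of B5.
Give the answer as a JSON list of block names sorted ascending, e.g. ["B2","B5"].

idom tree: B1←B0 B2←B0 B3←B2 B4←B0 B5←B0 B6←B0 B7←B0
Join-block Dom:
  B4: preds {B1,B2}: {B0,B1} ∩ {B0,B2} = {B0}; idom=B0
  B5: preds {B3,B4}: {B0,B2,B3} ∩ {B0,B4} = {B0}; idom=B0
  B6: preds {B2,B4}: {B0,B2} ∩ {B0,B4} = {B0}; idom=B0
  B7: preds {B5,B6}: {B0,B5} ∩ {B0,B6} = {B0}; idom=B0

Frontier:
  B4←B1: walk B1 to B0
  B4←B2: walk B2 to B0
  B5←B3: walk B3→B2 to B0
  B5←B4: walk B4 to B0
  B6←B2: walk B2 to B0
  B6←B4: walk B4 to B0
  B7←B5: walk B5 to B0
  B7←B6: walk B6 to B0
  B0: DF=∅
  B1: DF={B4}
  B2: DF={B4,B5,B6}
  B3: DF={B5}
  B4: DF={B5,B6}
  B5: DF={B7}
  B6: DF={B7}
  B7: DF=∅

DF(B5) = ["B7"]

Answer: ["B7"]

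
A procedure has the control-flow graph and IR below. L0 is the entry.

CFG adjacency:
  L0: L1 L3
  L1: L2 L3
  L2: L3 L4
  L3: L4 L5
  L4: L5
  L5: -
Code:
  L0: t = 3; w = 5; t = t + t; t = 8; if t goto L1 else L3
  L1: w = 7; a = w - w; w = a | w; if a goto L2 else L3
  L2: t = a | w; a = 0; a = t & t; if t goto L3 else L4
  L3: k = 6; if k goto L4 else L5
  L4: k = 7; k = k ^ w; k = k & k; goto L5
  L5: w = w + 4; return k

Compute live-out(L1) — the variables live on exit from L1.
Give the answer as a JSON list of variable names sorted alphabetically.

def/use:
  L0 def {t,w} use ∅
  L1 def {a,w} use ∅
  L2 def {a,t} use {a,w}
  L3 def {k} use ∅
  L4 def {k} use {w}
  L5 def {w} use {k,w}

Liveness:
  live L0: ∅→{w}
  live L1: ∅→{a,w}
  live L2: {a,w}→{w}
  live L3: {w}→{k,w}
  live L4: {w}→{k,w}
  live L5: {k,w}→∅

live-out(L1) = ["a", "w"]

Answer: ["a", "w"]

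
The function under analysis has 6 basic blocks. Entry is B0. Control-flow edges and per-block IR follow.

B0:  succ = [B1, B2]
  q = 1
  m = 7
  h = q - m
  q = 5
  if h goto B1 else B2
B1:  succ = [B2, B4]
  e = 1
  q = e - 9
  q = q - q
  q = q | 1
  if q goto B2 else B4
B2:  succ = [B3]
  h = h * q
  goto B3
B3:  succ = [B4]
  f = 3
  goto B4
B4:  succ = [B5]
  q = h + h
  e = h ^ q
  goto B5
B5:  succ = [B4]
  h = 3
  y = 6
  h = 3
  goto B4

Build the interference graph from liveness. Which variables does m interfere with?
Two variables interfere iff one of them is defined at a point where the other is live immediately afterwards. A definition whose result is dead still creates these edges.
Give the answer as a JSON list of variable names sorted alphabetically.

Per-block:
  B0: {h,m,q} / ∅
  B1: {e,q} / ∅
  B2: {h} / {h,q}
  B3: {f} / ∅
  B4: {e,q} / {h}
  B5: {h,y} / ∅

Liveness:
  B0: in=∅ out={h,q}
  B1: in={h} out={h,q}
  B2: in={h,q} out={h}
  B3: in={h} out={h}
  B4: in={h} out=∅
  B5: in=∅ out={h}

Conflict graph:
  e↔{h}
  f↔{h}
  h↔{e,f,q}
  m↔{q}
  q↔{h,m}
  y↔∅

N(m) = ["q"]

Answer: ["q"]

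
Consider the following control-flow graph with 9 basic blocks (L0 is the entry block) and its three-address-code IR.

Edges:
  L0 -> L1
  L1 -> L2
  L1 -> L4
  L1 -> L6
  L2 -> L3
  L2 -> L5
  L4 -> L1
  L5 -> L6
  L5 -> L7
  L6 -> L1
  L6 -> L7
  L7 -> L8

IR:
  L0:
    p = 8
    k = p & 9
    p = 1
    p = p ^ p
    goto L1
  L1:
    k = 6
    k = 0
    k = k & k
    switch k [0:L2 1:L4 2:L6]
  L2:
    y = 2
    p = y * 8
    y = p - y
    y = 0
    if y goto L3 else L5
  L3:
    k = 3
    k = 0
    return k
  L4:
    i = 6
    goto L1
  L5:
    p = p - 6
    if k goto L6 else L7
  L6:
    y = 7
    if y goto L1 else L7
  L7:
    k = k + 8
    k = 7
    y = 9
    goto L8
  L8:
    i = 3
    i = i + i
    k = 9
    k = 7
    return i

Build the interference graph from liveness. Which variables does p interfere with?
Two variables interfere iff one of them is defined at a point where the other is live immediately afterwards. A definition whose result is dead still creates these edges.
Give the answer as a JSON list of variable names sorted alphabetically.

Block summaries:
  L0: {k,p} / ∅
  L1: {k} / ∅
  L2: {p,y} / ∅
  L3: {k} / ∅
  L4: {i} / ∅
  L5: {p} / {k,p}
  L6: {y} / ∅
  L7: {k,y} / {k}
  L8: {i,k} / ∅

Liveness:
  L0 li=∅ lo=∅
  L1 li=∅ lo={k}
  L2 li={k} lo={k,p}
  L3 li=∅ lo=∅
  L4 li=∅ lo=∅
  L5 li={k,p} lo={k}
  L6 li={k} lo={k}
  L7 li={k} lo=∅
  L8 li=∅ lo=∅

Interference:
  i — {k}
  k — {i,p,y}
  p — {k,y}
  y — {k,p}

N(p) = ["k", "y"]

Answer: ["k", "y"]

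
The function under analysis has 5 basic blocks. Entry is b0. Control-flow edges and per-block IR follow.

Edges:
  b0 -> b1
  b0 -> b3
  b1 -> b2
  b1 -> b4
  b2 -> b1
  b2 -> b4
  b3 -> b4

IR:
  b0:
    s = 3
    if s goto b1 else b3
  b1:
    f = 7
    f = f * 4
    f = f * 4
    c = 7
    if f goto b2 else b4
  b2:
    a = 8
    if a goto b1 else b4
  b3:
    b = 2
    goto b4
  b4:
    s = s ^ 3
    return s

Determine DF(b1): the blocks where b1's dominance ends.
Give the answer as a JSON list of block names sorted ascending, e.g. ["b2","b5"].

idom tree: b1←b0 b2←b1 b3←b0 b4←b0
Dom∩ at merges:
  b1: preds {b0,b2}: {b0} ∩ {b0,b1,b2} = {b0}; idom=b0
  b4: preds {b1,b2,b3}: {b0,b1} ∩ {b0,b1,b2} ∩ {b0,b3} = {b0}; idom=b0

Frontier:
  join b1 pred b0: · stop@b0
  join b1 pred b2: b2→b1 stop@b0
  join b4 pred b1: b1 stop@b0
  join b4 pred b2: b2→b1 stop@b0
  join b4 pred b3: b3 stop@b0
  b0: DF=∅
  b1: DF={b1,b4}
  b2: DF={b1,b4}
  b3: DF={b4}
  b4: DF=∅

DF(b1) = ["b1", "b4"]

Answer: ["b1", "b4"]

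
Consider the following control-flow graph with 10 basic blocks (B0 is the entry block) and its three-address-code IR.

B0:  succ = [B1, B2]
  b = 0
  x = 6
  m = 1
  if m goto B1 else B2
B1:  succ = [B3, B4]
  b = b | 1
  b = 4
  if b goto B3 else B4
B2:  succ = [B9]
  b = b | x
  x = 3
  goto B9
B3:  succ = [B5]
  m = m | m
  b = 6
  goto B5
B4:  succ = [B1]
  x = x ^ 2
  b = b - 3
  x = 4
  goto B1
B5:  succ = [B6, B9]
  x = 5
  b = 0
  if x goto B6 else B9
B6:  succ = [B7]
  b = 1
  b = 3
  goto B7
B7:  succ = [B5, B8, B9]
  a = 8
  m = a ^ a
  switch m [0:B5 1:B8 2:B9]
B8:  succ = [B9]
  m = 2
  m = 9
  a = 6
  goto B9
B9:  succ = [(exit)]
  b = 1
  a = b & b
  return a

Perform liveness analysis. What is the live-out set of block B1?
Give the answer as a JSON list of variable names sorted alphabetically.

Answer: ["b", "m", "x"]

Working:
def/use:
  B0: {b,m,x} / ∅
  B1: {b} / {b}
  B2: {b,x} / {b,x}
  B3: {b,m} / {m}
  B4: {b,x} / {b,x}
  B5: {b,x} / ∅
  B6: {b} / ∅
  B7: {a,m} / ∅
  B8: {a,m} / ∅
  B9: {a,b} / ∅

Liveness:
  B0 li=∅ lo={b,m,x}
  B1 li={b,m,x} lo={b,m,x}
  B2 li={b,x} lo=∅
  B3 li={m} lo=∅
  B4 li={b,m,x} lo={b,m,x}
  B5 li=∅ lo=∅
  B6 li=∅ lo=∅
  B7 li=∅ lo=∅
  B8 li=∅ lo=∅
  B9 li=∅ lo=∅

live-out(B1) = ["b", "m", "x"]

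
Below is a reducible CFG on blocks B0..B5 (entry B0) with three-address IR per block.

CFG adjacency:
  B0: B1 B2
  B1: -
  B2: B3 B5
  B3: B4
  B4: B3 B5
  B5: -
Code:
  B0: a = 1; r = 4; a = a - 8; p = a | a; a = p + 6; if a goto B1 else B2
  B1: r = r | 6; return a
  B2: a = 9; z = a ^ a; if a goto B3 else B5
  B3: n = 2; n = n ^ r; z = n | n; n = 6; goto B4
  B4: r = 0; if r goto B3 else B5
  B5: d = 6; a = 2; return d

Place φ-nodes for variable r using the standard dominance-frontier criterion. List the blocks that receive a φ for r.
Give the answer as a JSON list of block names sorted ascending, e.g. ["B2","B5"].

Answer: ["B3", "B5"]

Analysis:
idom tree: B1←B0 B2←B0 B3←B2 B4←B3 B5←B2
Join-block Dom:
  B3: preds {B2,B4}: {B0,B2} ∩ {B0,B2,B3,B4} = {B0,B2}; idom=B2
  B5: preds {B2,B4}: {B0,B2} ∩ {B0,B2,B3,B4} = {B0,B2}; idom=B2

DF walk-up:
  B3←B2: walk · to B2
  B3←B4: walk B4→B3 to B2
  B5←B2: walk · to B2
  B5←B4: walk B4→B3 to B2
  B0: DF=∅
  B1: DF=∅
  B2: DF=∅
  B3: DF={B3,B5}
  B4: DF={B3,B5}
  B5: DF=∅

φ for r: defs {B0,B1,B4}
  DF⁺ = {B3,B5}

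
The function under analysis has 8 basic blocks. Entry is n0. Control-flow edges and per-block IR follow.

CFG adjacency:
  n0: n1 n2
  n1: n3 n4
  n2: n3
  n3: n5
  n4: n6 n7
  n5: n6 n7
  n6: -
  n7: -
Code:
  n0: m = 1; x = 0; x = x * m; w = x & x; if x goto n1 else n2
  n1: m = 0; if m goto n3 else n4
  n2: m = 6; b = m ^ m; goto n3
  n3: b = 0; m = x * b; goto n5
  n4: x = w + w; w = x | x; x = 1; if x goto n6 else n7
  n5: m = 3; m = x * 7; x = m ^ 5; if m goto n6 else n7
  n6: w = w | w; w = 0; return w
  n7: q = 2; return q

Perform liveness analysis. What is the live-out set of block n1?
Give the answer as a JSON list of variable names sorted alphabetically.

Answer: ["w", "x"]

Working:
Per-block:
  n0: def={m,w,x} ue=∅
  n1: def={m} ue=∅
  n2: def={b,m} ue=∅
  n3: def={b,m} ue={x}
  n4: def={w,x} ue={w}
  n5: def={m,x} ue={x}
  n6: def={w} ue={w}
  n7: def={q} ue=∅

Liveness:
  n0: in=∅ out={w,x}
  n1: in={w,x} out={w,x}
  n2: in={w,x} out={w,x}
  n3: in={w,x} out={w,x}
  n4: in={w} out={w}
  n5: in={w,x} out={w}
  n6: in={w} out=∅
  n7: in=∅ out=∅

live-out(n1) = ["w", "x"]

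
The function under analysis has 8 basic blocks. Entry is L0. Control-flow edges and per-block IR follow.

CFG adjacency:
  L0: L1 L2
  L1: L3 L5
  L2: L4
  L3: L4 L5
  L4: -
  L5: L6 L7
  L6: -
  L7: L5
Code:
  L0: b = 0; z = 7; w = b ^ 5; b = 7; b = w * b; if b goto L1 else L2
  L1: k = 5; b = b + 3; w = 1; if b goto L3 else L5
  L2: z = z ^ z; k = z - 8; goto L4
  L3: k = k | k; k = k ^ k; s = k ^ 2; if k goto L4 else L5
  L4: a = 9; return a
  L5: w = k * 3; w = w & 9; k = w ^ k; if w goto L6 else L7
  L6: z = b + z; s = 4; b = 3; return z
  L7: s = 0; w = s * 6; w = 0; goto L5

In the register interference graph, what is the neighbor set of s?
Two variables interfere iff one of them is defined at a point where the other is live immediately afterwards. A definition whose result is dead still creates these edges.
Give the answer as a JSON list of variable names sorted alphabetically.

Answer: ["b", "k", "z"]

Working:
Per-block:
  L0: def={b,w,z} ue=∅
  L1: def={b,k,w} ue={b}
  L2: def={k,z} ue={z}
  L3: def={k,s} ue={k}
  L4: def={a} ue=∅
  L5: def={k,w} ue={k}
  L6: def={b,s,z} ue={b,z}
  L7: def={s,w} ue=∅

Backward fixpoint:
  live L0: ∅→{b,z}
  live L1: {b,z}→{b,k,z}
  live L2: {z}→∅
  live L3: {b,k,z}→{b,k,z}
  live L4: ∅→∅
  live L5: {b,k,z}→{b,k,z}
  live L6: {b,z}→∅
  live L7: {b,k,z}→{b,k,z}

Interference:
  a↔∅
  b↔{k,s,w,z}
  k↔{b,s,w,z}
  s↔{b,k,z}
  w↔{b,k,z}
  z↔{b,k,s,w}

N(s) = ["b", "k", "z"]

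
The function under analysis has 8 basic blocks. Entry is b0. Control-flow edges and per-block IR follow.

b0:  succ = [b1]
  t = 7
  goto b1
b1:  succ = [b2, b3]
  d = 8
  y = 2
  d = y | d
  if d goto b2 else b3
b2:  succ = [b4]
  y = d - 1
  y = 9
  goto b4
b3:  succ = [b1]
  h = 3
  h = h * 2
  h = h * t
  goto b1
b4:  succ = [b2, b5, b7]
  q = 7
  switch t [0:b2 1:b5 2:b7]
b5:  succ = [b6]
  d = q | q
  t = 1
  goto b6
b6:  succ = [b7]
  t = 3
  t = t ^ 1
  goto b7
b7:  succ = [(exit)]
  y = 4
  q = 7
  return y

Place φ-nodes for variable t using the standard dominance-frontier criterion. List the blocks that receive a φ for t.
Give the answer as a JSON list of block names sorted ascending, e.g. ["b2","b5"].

Answer: ["b7"]

Derivation:
idom tree: b1←b0 b2←b1 b3←b1 b4←b2 b5←b4 b6←b5 b7←b4
Join-block Dom:
  b1: preds {b0,b3}: {b0} ∩ {b0,b1,b3} = {b0}; idom=b0
  b2: preds {b1,b4}: {b0,b1} ∩ {b0,b1,b2,b4} = {b0,b1}; idom=b1
  b7: preds {b4,b6}: {b0,b1,b2,b4} ∩ {b0,b1,b2,b4,b5,b6} = {b0,b1,b2,b4}; idom=b4

Frontier:
  join b1 pred b0: · stop@b0
  join b1 pred b3: b3→b1 stop@b0
  join b2 pred b1: · stop@b1
  join b2 pred b4: b4→b2 stop@b1
  join b7 pred b4: · stop@b4
  join b7 pred b6: b6→b5 stop@b4
  b0 → ∅
  b1 → {b1}
  b2 → {b2}
  b3 → {b1}
  b4 → {b2}
  b5 → {b7}
  b6 → {b7}
  b7 → ∅

φ for t: defs {b0,b5,b6}
  DF⁺ = {b7}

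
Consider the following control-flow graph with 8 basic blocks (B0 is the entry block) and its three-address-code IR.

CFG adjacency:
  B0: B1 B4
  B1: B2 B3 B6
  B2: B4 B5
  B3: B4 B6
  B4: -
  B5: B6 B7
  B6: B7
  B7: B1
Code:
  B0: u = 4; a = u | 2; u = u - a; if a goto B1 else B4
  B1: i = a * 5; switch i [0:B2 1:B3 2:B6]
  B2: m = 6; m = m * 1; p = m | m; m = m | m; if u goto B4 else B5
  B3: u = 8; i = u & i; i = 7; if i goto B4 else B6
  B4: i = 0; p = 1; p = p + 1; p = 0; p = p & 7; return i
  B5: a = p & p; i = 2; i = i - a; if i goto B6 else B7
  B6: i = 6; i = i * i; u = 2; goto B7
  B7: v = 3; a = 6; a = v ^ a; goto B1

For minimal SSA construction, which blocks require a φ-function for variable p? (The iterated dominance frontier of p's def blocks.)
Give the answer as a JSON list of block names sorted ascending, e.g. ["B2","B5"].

idom tree: B1←B0 B2←B1 B3←B1 B4←B0 B5←B2 B6←B1 B7←B1
Dom at joins:
  B1: preds {B0,B7}: {B0} ∩ {B0,B1,B7} = {B0}; idom=B0
  B4: preds {B0,B2,B3}: {B0} ∩ {B0,B1,B2} ∩ {B0,B1,B3} = {B0}; idom=B0
  B6: preds {B1,B3,B5}: {B0,B1} ∩ {B0,B1,B3} ∩ {B0,B1,B2,B5} = {B0,B1}; idom=B1
  B7: preds {B5,B6}: {B0,B1,B2,B5} ∩ {B0,B1,B6} = {B0,B1}; idom=B1

DF walk-up:
  B1←B0: walk · to B0
  B1←B7: walk B7→B1 to B0
  B4←B0: walk · to B0
  B4←B2: walk B2→B1 to B0
  B4←B3: walk B3→B1 to B0
  B6←B1: walk · to B1
  B6←B3: walk B3 to B1
  B6←B5: walk B5→B2 to B1
  B7←B5: walk B5→B2 to B1
  B7←B6: walk B6 to B1
  B0 → ∅
  B1 → {B1,B4}
  B2 → {B4,B6,B7}
  B3 → {B4,B6}
  B4 → ∅
  B5 → {B6,B7}
  B6 → {B7}
  B7 → {B1}

φ for p: defs {B2,B4}
  DF⁺ = {B1,B4,B6,B7}

Answer: ["B1", "B4", "B6", "B7"]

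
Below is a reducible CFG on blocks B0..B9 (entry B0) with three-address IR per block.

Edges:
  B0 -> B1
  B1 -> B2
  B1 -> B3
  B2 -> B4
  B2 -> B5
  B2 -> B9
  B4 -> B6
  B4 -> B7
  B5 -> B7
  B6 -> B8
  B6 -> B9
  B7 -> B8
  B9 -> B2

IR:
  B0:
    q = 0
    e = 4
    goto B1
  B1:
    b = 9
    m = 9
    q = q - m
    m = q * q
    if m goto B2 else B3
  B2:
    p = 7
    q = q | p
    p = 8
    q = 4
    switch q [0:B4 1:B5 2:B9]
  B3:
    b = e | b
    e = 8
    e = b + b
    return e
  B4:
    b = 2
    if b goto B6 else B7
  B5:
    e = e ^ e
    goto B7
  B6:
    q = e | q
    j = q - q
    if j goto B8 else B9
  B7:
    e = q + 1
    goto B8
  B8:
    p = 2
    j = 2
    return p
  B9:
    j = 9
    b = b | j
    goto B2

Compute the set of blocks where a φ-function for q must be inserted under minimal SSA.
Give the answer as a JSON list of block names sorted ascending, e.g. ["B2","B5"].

Answer: ["B2", "B8", "B9"]

Analysis:
idom tree: B1←B0 B2←B1 B3←B1 B4←B2 B5←B2 B6←B4 B7←B2 B8←B2 B9←B2
Dom at joins:
  B2: preds {B1,B9}: {B0,B1} ∩ {B0,B1,B2,B9} = {B0,B1}; idom=B1
  B7: preds {B4,B5}: {B0,B1,B2,B4} ∩ {B0,B1,B2,B5} = {B0,B1,B2}; idom=B2
  B8: preds {B6,B7}: {B0,B1,B2,B4,B6} ∩ {B0,B1,B2,B7} = {B0,B1,B2}; idom=B2
  B9: preds {B2,B6}: {B0,B1,B2} ∩ {B0,B1,B2,B4,B6} = {B0,B1,B2}; idom=B2

DF walk-up:
  B2←B1: walk · to B1
  B2←B9: walk B9→B2 to B1
  B7←B4: walk B4 to B2
  B7←B5: walk B5 to B2
  B8←B6: walk B6→B4 to B2
  B8←B7: walk B7 to B2
  B9←B2: walk · to B2
  B9←B6: walk B6→B4 to B2
  DF(B0)=∅
  DF(B1)=∅
  DF(B2)={B2}
  DF(B3)=∅
  DF(B4)={B7,B8,B9}
  DF(B5)={B7}
  DF(B6)={B8,B9}
  DF(B7)={B8}
  DF(B8)=∅
  DF(B9)={B2}

φ for q: defs {B0,B1,B2,B6}
  DF⁺ = {B2,B8,B9}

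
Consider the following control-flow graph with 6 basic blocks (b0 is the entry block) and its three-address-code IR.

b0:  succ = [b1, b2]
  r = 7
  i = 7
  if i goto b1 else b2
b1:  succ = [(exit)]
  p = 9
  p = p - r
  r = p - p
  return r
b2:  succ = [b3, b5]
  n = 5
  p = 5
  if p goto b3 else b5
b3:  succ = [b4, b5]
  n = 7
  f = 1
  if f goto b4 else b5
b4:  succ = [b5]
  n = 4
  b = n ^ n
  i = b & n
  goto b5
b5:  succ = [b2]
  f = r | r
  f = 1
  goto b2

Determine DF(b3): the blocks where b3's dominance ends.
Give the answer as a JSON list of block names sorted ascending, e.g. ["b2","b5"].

idom tree: b1←b0 b2←b0 b3←b2 b4←b3 b5←b2
Join-block Dom:
  b2: preds {b0,b5}: {b0} ∩ {b0,b2,b5} = {b0}; idom=b0
  b5: preds {b2,b3,b4}: {b0,b2} ∩ {b0,b2,b3} ∩ {b0,b2,b3,b4} = {b0,b2}; idom=b2

DF walk-up:
  join b2 pred b0: · stop@b0
  join b2 pred b5: b5→b2 stop@b0
  join b5 pred b2: · stop@b2
  join b5 pred b3: b3 stop@b2
  join b5 pred b4: b4→b3 stop@b2
  DF(b0)=∅
  DF(b1)=∅
  DF(b2)={b2}
  DF(b3)={b5}
  DF(b4)={b5}
  DF(b5)={b2}

DF(b3) = ["b5"]

Answer: ["b5"]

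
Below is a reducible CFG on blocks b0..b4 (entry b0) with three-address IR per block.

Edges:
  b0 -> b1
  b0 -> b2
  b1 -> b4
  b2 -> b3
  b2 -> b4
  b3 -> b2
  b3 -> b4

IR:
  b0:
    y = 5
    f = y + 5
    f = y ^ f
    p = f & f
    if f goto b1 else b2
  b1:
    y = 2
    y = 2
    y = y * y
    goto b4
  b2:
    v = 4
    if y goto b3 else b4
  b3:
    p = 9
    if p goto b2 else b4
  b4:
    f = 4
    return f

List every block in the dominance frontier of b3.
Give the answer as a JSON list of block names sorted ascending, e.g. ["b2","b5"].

Answer: ["b2", "b4"]

Working:
idom tree: b1←b0 b2←b0 b3←b2 b4←b0
Join-block Dom:
  b2: preds {b0,b3}: {b0} ∩ {b0,b2,b3} = {b0}; idom=b0
  b4: preds {b1,b2,b3}: {b0,b1} ∩ {b0,b2} ∩ {b0,b2,b3} = {b0}; idom=b0

Frontier:
  b2←b0: walk · to b0
  b2←b3: walk b3→b2 to b0
  b4←b1: walk b1 to b0
  b4←b2: walk b2 to b0
  b4←b3: walk b3→b2 to b0
  b0 → ∅
  b1 → {b4}
  b2 → {b2,b4}
  b3 → {b2,b4}
  b4 → ∅

DF(b3) = ["b2", "b4"]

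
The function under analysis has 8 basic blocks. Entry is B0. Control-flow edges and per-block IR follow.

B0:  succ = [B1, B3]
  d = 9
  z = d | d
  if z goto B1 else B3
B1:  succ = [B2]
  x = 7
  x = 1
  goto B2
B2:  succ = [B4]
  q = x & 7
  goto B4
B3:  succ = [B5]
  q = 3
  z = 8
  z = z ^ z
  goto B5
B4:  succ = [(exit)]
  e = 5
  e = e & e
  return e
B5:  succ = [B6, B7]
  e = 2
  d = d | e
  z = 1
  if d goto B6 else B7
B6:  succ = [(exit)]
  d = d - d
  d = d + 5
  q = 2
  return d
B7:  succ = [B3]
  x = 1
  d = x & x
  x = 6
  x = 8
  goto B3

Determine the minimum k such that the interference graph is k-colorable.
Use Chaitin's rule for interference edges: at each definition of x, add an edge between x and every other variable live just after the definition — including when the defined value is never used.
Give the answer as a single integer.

Answer: 2

Working:
Per-block:
  B0: {d,z} / ∅
  B1: {x} / ∅
  B2: {q} / {x}
  B3: {q,z} / ∅
  B4: {e} / ∅
  B5: {d,e,z} / {d}
  B6: {d,q} / {d}
  B7: {d,x} / ∅

Liveness:
  B0 li=∅ lo={d}
  B1 li=∅ lo={x}
  B2 li={x} lo=∅
  B3 li={d} lo={d}
  B4 li=∅ lo=∅
  B5 li={d} lo={d}
  B6 li={d} lo=∅
  B7 li=∅ lo={d}

Interference:
  d↔{e,q,x,z}
  e↔{d}
  q↔{d}
  x↔{d}
  z↔{d}

Registers:
  clique {d,e} ⇒ need ≥ 2
  2-colouring: c0={d}  c1={e,q,x,z}
  χ = 2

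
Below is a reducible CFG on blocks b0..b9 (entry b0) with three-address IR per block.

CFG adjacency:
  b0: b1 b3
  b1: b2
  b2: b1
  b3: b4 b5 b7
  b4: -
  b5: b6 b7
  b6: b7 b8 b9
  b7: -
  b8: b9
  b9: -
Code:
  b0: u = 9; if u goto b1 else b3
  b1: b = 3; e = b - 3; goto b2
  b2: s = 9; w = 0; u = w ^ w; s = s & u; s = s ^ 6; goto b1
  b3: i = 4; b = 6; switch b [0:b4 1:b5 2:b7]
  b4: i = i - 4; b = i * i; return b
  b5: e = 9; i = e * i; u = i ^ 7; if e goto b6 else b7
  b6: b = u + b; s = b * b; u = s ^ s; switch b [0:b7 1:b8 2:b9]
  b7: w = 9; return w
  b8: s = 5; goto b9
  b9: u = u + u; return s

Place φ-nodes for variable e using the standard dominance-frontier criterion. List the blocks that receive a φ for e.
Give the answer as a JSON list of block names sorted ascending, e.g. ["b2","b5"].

idom tree: b1←b0 b2←b1 b3←b0 b4←b3 b5←b3 b6←b5 b7←b3 b8←b6 b9←b6
Dom∩ at merges:
  b1: preds {b0,b2}: {b0} ∩ {b0,b1,b2} = {b0}; idom=b0
  b7: preds {b3,b5,b6}: {b0,b3} ∩ {b0,b3,b5} ∩ {b0,b3,b5,b6} = {b0,b3}; idom=b3
  b9: preds {b6,b8}: {b0,b3,b5,b6} ∩ {b0,b3,b5,b6,b8} = {b0,b3,b5,b6}; idom=b6

DF walk-up:
  join b1 pred b0: · stop@b0
  join b1 pred b2: b2→b1 stop@b0
  join b7 pred b3: · stop@b3
  join b7 pred b5: b5 stop@b3
  join b7 pred b6: b6→b5 stop@b3
  join b9 pred b6: · stop@b6
  join b9 pred b8: b8 stop@b6
  b0 → ∅
  b1 → {b1}
  b2 → {b1}
  b3 → ∅
  b4 → ∅
  b5 → {b7}
  b6 → {b7}
  b7 → ∅
  b8 → {b9}
  b9 → ∅

φ for e: defs {b1,b5}
  DF⁺ = {b1,b7}

Answer: ["b1", "b7"]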